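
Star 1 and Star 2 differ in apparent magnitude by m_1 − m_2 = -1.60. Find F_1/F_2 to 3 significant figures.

4.37

F_1/F_2 = 10^(−(m_1 − m_2)/2.5) = 10^(1.60/2.5) = 10^0.640 = 4.365.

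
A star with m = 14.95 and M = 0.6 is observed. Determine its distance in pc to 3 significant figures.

m − M = 5 log₁₀(d/10 pc)
14.95 − (0.6) = 14.35 = 5 log₁₀(d/10)
d = 10 × 10^(14.35/5) = 10 × 10^2.870 = 7413 pc.

7.41×10^3 pc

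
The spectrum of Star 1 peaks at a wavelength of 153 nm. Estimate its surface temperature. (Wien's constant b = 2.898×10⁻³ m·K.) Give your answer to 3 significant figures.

1.89×10^4 K

T = b/λ_max = 2.898×10⁻³ / (153×10⁻⁹) = 1.894×10^4 K.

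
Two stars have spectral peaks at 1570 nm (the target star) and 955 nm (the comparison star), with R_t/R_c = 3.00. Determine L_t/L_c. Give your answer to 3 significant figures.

1.23

Wien's law gives T ∝ 1/λ_max, so T_t/T_c = λ_c/λ_t = 955/1570 = 0.6083.
Then L ∝ R²T⁴ gives L_t/L_c = (3.00)² × (0.6083)⁴ = 9.000 × 0.1369 = 1.232.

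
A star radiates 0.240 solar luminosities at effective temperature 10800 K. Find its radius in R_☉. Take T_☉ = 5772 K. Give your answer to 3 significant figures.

R/R_☉ = √(L/L_☉) / (T/T_☉)² = √(0.240) / (1.871)²
       = 0.4899 / 3.501 = 0.1399.

0.140 R_☉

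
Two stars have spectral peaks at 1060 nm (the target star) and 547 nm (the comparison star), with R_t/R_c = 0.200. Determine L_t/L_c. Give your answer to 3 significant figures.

0.00284

Wien's law gives T ∝ 1/λ_max, so T_t/T_c = λ_c/λ_t = 547/1060 = 0.5160.
Then L ∝ R²T⁴ gives L_t/L_c = (0.200)² × (0.5160)⁴ = 0.04000 × 0.07091 = 0.002837.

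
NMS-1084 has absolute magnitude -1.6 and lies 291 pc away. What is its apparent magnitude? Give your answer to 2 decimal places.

5.72

m = M + 5 log₁₀(d/10 pc) = -1.6 + 5 log₁₀(291/10)
  = -1.6 + 5 × 1.464 = -1.6 + 7.32 = 5.72.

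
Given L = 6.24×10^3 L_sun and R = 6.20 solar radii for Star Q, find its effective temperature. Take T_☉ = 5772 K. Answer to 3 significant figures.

T/T_☉ = (L/L_☉)^(1/4) / (R/R_☉)^(1/2)
T = 5772 × (6.24×10^3)^(1/4) / √(6.20) = 5772 × 8.888 / 2.490 = 2.060×10^4 K.

2.06×10^4 K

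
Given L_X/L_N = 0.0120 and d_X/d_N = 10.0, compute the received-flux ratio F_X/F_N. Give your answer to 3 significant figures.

F = L/(4πd²), so F_X/F_N = (L_X/L_N) / (d_X/d_N)²
= 0.0120 / (10.0)² = 0.0120 / 100.0 = 1.200×10^-4.

1.20×10^-4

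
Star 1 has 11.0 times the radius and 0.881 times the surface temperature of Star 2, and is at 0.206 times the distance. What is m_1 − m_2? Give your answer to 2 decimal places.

L_1/L_2 = (11.0)²(0.881)⁴ = 72.89.
F_1/F_2 = (L_1/L_2)/(d_1/d_2)² = 72.89/0.04244 = 1718.
m_1 − m_2 = −2.5 log₁₀(1718) = -8.09.

-8.09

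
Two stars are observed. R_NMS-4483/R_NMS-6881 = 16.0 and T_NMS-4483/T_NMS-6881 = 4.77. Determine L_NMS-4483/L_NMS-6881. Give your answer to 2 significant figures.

1.3×10^5

From the Stefan–Boltzmann law, L ∝ R²T⁴, so
L_NMS-4483/L_NMS-6881 = (R_NMS-4483/R_NMS-6881)² (T_NMS-4483/T_NMS-6881)⁴ = (16.0)² × (4.77)⁴ = 256.0 × 517.7 = 1.325×10^5.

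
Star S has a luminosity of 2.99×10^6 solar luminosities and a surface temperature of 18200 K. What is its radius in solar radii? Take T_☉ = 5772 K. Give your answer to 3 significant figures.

174 solar radii

R/R_☉ = √(L/L_☉) / (T/T_☉)² = √(2.99×10^6) / (3.153)²
       = 1729 / 9.942 = 173.9.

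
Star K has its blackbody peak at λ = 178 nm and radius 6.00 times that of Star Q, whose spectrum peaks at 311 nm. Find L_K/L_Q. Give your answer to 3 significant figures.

335

Wien's law gives T ∝ 1/λ_max, so T_K/T_Q = λ_Q/λ_K = 311/178 = 1.747.
Then L ∝ R²T⁴ gives L_K/L_Q = (6.00)² × (1.747)⁴ = 36.00 × 9.319 = 335.5.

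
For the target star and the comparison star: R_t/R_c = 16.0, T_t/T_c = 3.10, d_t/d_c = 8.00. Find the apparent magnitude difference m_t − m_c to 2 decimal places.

-6.42

L_t/L_c = (16.0)²(3.10)⁴ = 2.364×10^4.
F_t/F_c = (L_t/L_c)/(d_t/d_c)² = 2.364×10^4/64.00 = 369.4.
m_t − m_c = −2.5 log₁₀(369.4) = -6.42.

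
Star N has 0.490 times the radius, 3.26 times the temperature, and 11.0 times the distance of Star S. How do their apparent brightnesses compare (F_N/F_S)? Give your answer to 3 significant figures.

L_N/L_S = (R_N/R_S)²(T_N/T_S)⁴ = (0.490)² × (3.26)⁴ = 27.12.
F_N/F_S = (L_N/L_S)/(d_N/d_S)² = 27.12 / (11.0)² = 0.2241.

0.224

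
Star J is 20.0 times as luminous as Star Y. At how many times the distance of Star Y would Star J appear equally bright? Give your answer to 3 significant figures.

Equal flux requires L_J/d_J² = L_Y/d_Y², so d_J/d_Y = √(L_J/L_Y)
= √(20.0) = 4.472.

4.47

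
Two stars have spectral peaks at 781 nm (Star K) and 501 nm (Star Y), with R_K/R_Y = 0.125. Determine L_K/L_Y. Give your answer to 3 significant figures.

0.00265

Wien's law gives T ∝ 1/λ_max, so T_K/T_Y = λ_Y/λ_K = 501/781 = 0.6415.
Then L ∝ R²T⁴ gives L_K/L_Y = (0.125)² × (0.6415)⁴ = 0.01562 × 0.1693 = 0.002646.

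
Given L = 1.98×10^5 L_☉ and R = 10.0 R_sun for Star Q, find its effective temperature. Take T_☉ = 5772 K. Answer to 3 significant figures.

3.85×10^4 K

T/T_☉ = (L/L_☉)^(1/4) / (R/R_☉)^(1/2)
T = 5772 × (1.98×10^5)^(1/4) / √(10.0) = 5772 × 21.09 / 3.162 = 3.850×10^4 K.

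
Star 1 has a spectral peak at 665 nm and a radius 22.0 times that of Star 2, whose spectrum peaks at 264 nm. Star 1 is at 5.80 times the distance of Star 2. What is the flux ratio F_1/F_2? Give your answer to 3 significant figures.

0.357

Wien's law: T_1/T_2 = λ_2/λ_1 = 264/665 = 0.3970.
L_1/L_2 = (R_1/R_2)²(T_1/T_2)⁴ = (22.0)²(0.3970)⁴ = 12.02.
F_1/F_2 = (L_1/L_2)/(d_1/d_2)² = 12.02/(5.80)² = 0.3574.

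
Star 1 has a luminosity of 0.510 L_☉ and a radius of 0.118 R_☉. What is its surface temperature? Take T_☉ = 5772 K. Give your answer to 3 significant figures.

T/T_☉ = (L/L_☉)^(1/4) / (R/R_☉)^(1/2)
T = 5772 × (0.510)^(1/4) / √(0.118) = 5772 × 0.8451 / 0.3435 = 1.420×10^4 K.

1.42×10^4 K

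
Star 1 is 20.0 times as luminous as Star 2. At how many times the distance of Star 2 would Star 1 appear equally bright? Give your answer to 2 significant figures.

Equal flux requires L_1/d_1² = L_2/d_2², so d_1/d_2 = √(L_1/L_2)
= √(20.0) = 4.472.

4.5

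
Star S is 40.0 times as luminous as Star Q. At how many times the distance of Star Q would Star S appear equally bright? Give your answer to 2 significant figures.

Equal flux requires L_S/d_S² = L_Q/d_Q², so d_S/d_Q = √(L_S/L_Q)
= √(40.0) = 6.325.

6.3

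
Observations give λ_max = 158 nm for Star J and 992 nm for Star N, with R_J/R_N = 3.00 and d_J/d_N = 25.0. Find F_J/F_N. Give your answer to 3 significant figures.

Wien's law: T_J/T_N = λ_N/λ_J = 992/158 = 6.278.
L_J/L_N = (R_J/R_N)²(T_J/T_N)⁴ = (3.00)²(6.278)⁴ = 1.398×10^4.
F_J/F_N = (L_J/L_N)/(d_J/d_N)² = 1.398×10^4/(25.0)² = 22.38.

22.4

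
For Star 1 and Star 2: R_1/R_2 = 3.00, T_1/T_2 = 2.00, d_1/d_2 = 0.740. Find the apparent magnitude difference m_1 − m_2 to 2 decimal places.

L_1/L_2 = (3.00)²(2.00)⁴ = 144.0.
F_1/F_2 = (L_1/L_2)/(d_1/d_2)² = 144.0/0.5476 = 263.0.
m_1 − m_2 = −2.5 log₁₀(263.0) = -6.05.

-6.05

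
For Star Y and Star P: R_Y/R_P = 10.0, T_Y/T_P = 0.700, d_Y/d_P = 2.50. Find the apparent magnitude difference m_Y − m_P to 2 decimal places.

L_Y/L_P = (10.0)²(0.700)⁴ = 24.01.
F_Y/F_P = (L_Y/L_P)/(d_Y/d_P)² = 24.01/6.250 = 3.842.
m_Y − m_P = −2.5 log₁₀(3.842) = -1.46.

-1.46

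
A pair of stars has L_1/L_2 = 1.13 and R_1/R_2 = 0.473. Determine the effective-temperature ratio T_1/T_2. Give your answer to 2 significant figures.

L ∝ R²T⁴ gives T ∝ (L/R²)^(1/4), so
T_1/T_2 = (1.13 / 0.473²)^(1/4) = (5.051)^(1/4) = 1.499.

1.5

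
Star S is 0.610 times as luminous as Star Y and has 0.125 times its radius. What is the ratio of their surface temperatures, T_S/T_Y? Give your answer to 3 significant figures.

L ∝ R²T⁴ gives T ∝ (L/R²)^(1/4), so
T_S/T_Y = (0.610 / 0.125²)^(1/4) = (39.04)^(1/4) = 2.500.

2.50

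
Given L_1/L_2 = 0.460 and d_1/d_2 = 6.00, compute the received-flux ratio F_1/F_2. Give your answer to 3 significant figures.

0.0128

F = L/(4πd²), so F_1/F_2 = (L_1/L_2) / (d_1/d_2)²
= 0.460 / (6.00)² = 0.460 / 36.00 = 0.01278.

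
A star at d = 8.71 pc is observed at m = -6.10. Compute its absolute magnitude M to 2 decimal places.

-5.80

M = m − 5 log₁₀(d/10 pc) = -6.10 − 5 log₁₀(8.71/10)
  = -6.10 − 5 × -0.060 = -6.10 − -0.30 = -5.80.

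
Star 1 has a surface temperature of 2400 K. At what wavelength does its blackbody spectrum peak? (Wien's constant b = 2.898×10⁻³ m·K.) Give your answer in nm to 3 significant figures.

λ_max = b/T = 2.898×10⁻³ / 2400 = 1.21×10^-6 m = 1208 nm.

1.21×10^3 nm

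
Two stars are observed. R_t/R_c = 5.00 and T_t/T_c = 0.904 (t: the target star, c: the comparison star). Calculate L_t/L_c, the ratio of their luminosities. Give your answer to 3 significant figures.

16.7

From the Stefan–Boltzmann law, L ∝ R²T⁴, so
L_t/L_c = (R_t/R_c)² (T_t/T_c)⁴ = (5.00)² × (0.904)⁴ = 25.00 × 0.6678 = 16.70.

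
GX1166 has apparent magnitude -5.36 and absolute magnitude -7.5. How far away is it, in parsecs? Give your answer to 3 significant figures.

26.8 pc

m − M = 5 log₁₀(d/10 pc)
-5.36 − (-7.5) = 2.14 = 5 log₁₀(d/10)
d = 10 × 10^(2.14/5) = 10 × 10^0.428 = 26.79 pc.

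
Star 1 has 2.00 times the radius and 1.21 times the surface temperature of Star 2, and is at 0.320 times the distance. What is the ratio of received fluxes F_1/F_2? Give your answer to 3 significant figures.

83.7

L_1/L_2 = (R_1/R_2)²(T_1/T_2)⁴ = (2.00)² × (1.21)⁴ = 8.574.
F_1/F_2 = (L_1/L_2)/(d_1/d_2)² = 8.574 / (0.320)² = 83.73.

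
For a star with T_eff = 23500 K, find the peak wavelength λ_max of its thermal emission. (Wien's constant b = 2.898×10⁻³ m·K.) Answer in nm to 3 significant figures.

λ_max = b/T = 2.898×10⁻³ / 23500 = 1.23×10^-7 m = 123.3 nm.

123 nm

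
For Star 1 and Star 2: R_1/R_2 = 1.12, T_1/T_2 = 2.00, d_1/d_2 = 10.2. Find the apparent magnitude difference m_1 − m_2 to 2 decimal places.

L_1/L_2 = (1.12)²(2.00)⁴ = 20.07.
F_1/F_2 = (L_1/L_2)/(d_1/d_2)² = 20.07/104.0 = 0.1929.
m_1 − m_2 = −2.5 log₁₀(0.1929) = 1.79.

1.79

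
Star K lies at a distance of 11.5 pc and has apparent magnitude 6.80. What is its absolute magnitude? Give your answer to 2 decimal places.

6.50

M = m − 5 log₁₀(d/10 pc) = 6.80 − 5 log₁₀(11.5/10)
  = 6.80 − 5 × 0.061 = 6.80 − 0.30 = 6.50.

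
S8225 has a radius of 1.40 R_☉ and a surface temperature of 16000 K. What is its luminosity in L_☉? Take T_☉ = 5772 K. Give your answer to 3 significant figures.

L/L_☉ = (R/R_☉)² (T/T_☉)⁴ = (1.40)² × (16000/5772)⁴
       = 1.960 × (2.772)⁴ = 1.960 × 59.04 = 115.7.

116 L_☉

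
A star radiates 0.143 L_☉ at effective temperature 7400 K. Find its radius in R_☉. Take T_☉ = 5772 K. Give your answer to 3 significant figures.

R/R_☉ = √(L/L_☉) / (T/T_☉)² = √(0.143) / (1.282)²
       = 0.3782 / 1.644 = 0.2301.

0.230 R_☉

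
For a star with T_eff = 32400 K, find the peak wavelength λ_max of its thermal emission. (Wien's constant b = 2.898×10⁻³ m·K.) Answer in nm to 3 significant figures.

λ_max = b/T = 2.898×10⁻³ / 32400 = 8.94×10^-8 m = 89.44 nm.

89.4 nm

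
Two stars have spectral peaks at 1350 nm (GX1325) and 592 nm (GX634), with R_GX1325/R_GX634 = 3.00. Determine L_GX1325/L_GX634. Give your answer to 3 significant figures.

Wien's law gives T ∝ 1/λ_max, so T_GX1325/T_GX634 = λ_GX634/λ_GX1325 = 592/1350 = 0.4385.
Then L ∝ R²T⁴ gives L_GX1325/L_GX634 = (3.00)² × (0.4385)⁴ = 9.000 × 0.03698 = 0.3328.

0.333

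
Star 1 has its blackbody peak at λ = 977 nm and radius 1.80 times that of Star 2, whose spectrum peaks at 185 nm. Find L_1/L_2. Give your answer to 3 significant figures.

0.00417

Wien's law gives T ∝ 1/λ_max, so T_1/T_2 = λ_2/λ_1 = 185/977 = 0.1894.
Then L ∝ R²T⁴ gives L_1/L_2 = (1.80)² × (0.1894)⁴ = 3.240 × 0.001286 = 0.004165.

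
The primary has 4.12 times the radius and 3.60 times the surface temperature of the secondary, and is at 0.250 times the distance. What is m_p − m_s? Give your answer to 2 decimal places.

L_p/L_s = (4.12)²(3.60)⁴ = 2851.
F_p/F_s = (L_p/L_s)/(d_p/d_s)² = 2851/0.06250 = 4.562×10^4.
m_p − m_s = −2.5 log₁₀(4.562×10^4) = -11.65.

-11.65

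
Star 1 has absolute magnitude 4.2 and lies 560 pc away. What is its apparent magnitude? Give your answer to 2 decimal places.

12.94

m = M + 5 log₁₀(d/10 pc) = 4.2 + 5 log₁₀(560/10)
  = 4.2 + 5 × 1.748 = 4.2 + 8.74 = 12.94.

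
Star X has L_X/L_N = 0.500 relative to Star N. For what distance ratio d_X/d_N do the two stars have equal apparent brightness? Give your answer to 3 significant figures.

Equal flux requires L_X/d_X² = L_N/d_N², so d_X/d_N = √(L_X/L_N)
= √(0.500) = 0.7071.

0.707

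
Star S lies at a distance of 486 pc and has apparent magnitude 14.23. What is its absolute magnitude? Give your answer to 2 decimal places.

5.80

M = m − 5 log₁₀(d/10 pc) = 14.23 − 5 log₁₀(486/10)
  = 14.23 − 5 × 1.687 = 14.23 − 8.43 = 5.80.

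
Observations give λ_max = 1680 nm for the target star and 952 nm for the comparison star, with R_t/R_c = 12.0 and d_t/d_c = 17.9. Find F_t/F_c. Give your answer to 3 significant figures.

Wien's law: T_t/T_c = λ_c/λ_t = 952/1680 = 0.5667.
L_t/L_c = (R_t/R_c)²(T_t/T_c)⁴ = (12.0)²(0.5667)⁴ = 14.85.
F_t/F_c = (L_t/L_c)/(d_t/d_c)² = 14.85/(17.9)² = 0.04634.

0.0463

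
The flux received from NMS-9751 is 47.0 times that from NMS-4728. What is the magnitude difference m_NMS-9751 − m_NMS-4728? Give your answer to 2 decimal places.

m_NMS-9751 − m_NMS-4728 = −2.5 log₁₀(F_NMS-9751/F_NMS-4728) = −2.5 log₁₀(47.0) = −2.5 × (1.672) = -4.180.

-4.18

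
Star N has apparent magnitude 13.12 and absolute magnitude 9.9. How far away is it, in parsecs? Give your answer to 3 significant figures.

44.1 pc

m − M = 5 log₁₀(d/10 pc)
13.12 − (9.9) = 3.22 = 5 log₁₀(d/10)
d = 10 × 10^(3.22/5) = 10 × 10^0.644 = 44.06 pc.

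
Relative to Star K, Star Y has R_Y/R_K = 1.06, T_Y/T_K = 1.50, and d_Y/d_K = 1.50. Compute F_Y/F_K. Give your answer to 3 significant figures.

2.53

L_Y/L_K = (R_Y/R_K)²(T_Y/T_K)⁴ = (1.06)² × (1.50)⁴ = 5.688.
F_Y/F_K = (L_Y/L_K)/(d_Y/d_K)² = 5.688 / (1.50)² = 2.528.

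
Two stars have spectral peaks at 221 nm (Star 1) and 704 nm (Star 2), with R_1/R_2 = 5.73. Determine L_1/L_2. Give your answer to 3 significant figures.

Wien's law gives T ∝ 1/λ_max, so T_1/T_2 = λ_2/λ_1 = 704/221 = 3.186.
Then L ∝ R²T⁴ gives L_1/L_2 = (5.73)² × (3.186)⁴ = 32.83 × 103.0 = 3381.

3.38×10^3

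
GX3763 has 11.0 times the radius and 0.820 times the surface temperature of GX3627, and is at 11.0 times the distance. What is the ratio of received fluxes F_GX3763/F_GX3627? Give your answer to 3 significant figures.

0.452

L_GX3763/L_GX3627 = (R_GX3763/R_GX3627)²(T_GX3763/T_GX3627)⁴ = (11.0)² × (0.820)⁴ = 54.71.
F_GX3763/F_GX3627 = (L_GX3763/L_GX3627)/(d_GX3763/d_GX3627)² = 54.71 / (11.0)² = 0.4521.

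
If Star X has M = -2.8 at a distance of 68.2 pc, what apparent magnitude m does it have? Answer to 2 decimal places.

m = M + 5 log₁₀(d/10 pc) = -2.8 + 5 log₁₀(68.2/10)
  = -2.8 + 5 × 0.834 = -2.8 + 4.17 = 1.37.

1.37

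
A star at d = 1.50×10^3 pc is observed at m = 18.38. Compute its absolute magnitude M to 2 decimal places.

7.50

M = m − 5 log₁₀(d/10 pc) = 18.38 − 5 log₁₀(1.50×10^3/10)
  = 18.38 − 5 × 2.176 = 18.38 − 10.88 = 7.50.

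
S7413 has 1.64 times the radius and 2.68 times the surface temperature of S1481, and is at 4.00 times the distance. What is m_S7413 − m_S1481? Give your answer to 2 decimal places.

-2.35

L_S7413/L_S1481 = (1.64)²(2.68)⁴ = 138.7.
F_S7413/F_S1481 = (L_S7413/L_S1481)/(d_S7413/d_S1481)² = 138.7/16.00 = 8.672.
m_S7413 − m_S1481 = −2.5 log₁₀(8.672) = -2.35.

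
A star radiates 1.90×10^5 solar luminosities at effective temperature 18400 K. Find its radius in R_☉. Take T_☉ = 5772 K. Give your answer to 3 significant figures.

42.9 R_☉

R/R_☉ = √(L/L_☉) / (T/T_☉)² = √(1.90×10^5) / (3.188)²
       = 435.9 / 10.16 = 42.89.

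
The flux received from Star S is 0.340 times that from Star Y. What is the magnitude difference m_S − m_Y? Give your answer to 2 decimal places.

1.17

m_S − m_Y = −2.5 log₁₀(F_S/F_Y) = −2.5 log₁₀(0.340) = −2.5 × (-0.469) = 1.171.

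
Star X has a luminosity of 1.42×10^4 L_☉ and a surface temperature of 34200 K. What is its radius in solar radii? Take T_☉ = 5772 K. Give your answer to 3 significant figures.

3.39 solar radii

R/R_☉ = √(L/L_☉) / (T/T_☉)² = √(1.42×10^4) / (5.925)²
       = 119.2 / 35.11 = 3.394.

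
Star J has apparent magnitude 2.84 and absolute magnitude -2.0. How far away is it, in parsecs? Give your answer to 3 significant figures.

m − M = 5 log₁₀(d/10 pc)
2.84 − (-2.0) = 4.84 = 5 log₁₀(d/10)
d = 10 × 10^(4.84/5) = 10 × 10^0.968 = 92.90 pc.

92.9 pc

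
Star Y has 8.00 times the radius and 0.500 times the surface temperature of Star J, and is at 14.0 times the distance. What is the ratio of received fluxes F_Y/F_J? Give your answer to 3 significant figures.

0.0204

L_Y/L_J = (R_Y/R_J)²(T_Y/T_J)⁴ = (8.00)² × (0.500)⁴ = 4.000.
F_Y/F_J = (L_Y/L_J)/(d_Y/d_J)² = 4.000 / (14.0)² = 0.02041.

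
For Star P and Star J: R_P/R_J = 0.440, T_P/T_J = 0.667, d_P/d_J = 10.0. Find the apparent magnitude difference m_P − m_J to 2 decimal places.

8.54

L_P/L_J = (0.440)²(0.667)⁴ = 0.03832.
F_P/F_J = (L_P/L_J)/(d_P/d_J)² = 0.03832/100.0 = 3.832×10^-4.
m_P − m_J = −2.5 log₁₀(3.832×10^-4) = 8.54.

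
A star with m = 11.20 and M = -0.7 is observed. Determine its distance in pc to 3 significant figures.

m − M = 5 log₁₀(d/10 pc)
11.20 − (-0.7) = 11.90 = 5 log₁₀(d/10)
d = 10 × 10^(11.90/5) = 10 × 10^2.380 = 2399 pc.

2.40×10^3 pc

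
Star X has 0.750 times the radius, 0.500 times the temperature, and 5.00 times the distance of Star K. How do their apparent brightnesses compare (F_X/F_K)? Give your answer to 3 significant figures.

L_X/L_K = (R_X/R_K)²(T_X/T_K)⁴ = (0.750)² × (0.500)⁴ = 0.03516.
F_X/F_K = (L_X/L_K)/(d_X/d_K)² = 0.03516 / (5.00)² = 0.001406.

0.00141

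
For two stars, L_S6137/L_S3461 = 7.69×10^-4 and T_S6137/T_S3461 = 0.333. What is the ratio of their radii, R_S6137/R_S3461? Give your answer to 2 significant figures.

L ∝ R²T⁴ gives R ∝ √L / T², so
R_S6137/R_S3461 = √(7.69×10^-4) / (0.333)² = 0.02773 / 0.1109 = 0.2501.

0.25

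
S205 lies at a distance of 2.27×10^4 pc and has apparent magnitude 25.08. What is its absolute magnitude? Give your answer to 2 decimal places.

8.30

M = m − 5 log₁₀(d/10 pc) = 25.08 − 5 log₁₀(2.27×10^4/10)
  = 25.08 − 5 × 3.356 = 25.08 − 16.78 = 8.30.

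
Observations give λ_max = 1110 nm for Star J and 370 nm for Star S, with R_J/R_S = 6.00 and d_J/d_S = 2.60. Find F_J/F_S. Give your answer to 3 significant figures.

0.0657

Wien's law: T_J/T_S = λ_S/λ_J = 370/1110 = 0.3333.
L_J/L_S = (R_J/R_S)²(T_J/T_S)⁴ = (6.00)²(0.3333)⁴ = 0.4444.
F_J/F_S = (L_J/L_S)/(d_J/d_S)² = 0.4444/(2.60)² = 0.06575.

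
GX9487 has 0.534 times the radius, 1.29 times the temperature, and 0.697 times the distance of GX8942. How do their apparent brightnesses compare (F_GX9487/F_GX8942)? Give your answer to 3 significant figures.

1.63

L_GX9487/L_GX8942 = (R_GX9487/R_GX8942)²(T_GX9487/T_GX8942)⁴ = (0.534)² × (1.29)⁴ = 0.7897.
F_GX9487/F_GX8942 = (L_GX9487/L_GX8942)/(d_GX9487/d_GX8942)² = 0.7897 / (0.697)² = 1.625.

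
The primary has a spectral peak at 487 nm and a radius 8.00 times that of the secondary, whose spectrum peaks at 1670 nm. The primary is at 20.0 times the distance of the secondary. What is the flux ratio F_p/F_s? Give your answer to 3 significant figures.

Wien's law: T_p/T_s = λ_s/λ_p = 1670/487 = 3.429.
L_p/L_s = (R_p/R_s)²(T_p/T_s)⁴ = (8.00)²(3.429)⁴ = 8850.
F_p/F_s = (L_p/L_s)/(d_p/d_s)² = 8850/(20.0)² = 22.12.

22.1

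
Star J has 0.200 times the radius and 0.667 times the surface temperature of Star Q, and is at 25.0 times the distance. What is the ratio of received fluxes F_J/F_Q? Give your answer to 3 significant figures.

L_J/L_Q = (R_J/R_Q)²(T_J/T_Q)⁴ = (0.200)² × (0.667)⁴ = 0.007917.
F_J/F_Q = (L_J/L_Q)/(d_J/d_Q)² = 0.007917 / (25.0)² = 1.267×10^-5.

1.27×10^-5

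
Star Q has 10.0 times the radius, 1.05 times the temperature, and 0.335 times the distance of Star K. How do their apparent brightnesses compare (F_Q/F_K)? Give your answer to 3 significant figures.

1.08×10^3

L_Q/L_K = (R_Q/R_K)²(T_Q/T_K)⁴ = (10.0)² × (1.05)⁴ = 121.6.
F_Q/F_K = (L_Q/L_K)/(d_Q/d_K)² = 121.6 / (0.335)² = 1083.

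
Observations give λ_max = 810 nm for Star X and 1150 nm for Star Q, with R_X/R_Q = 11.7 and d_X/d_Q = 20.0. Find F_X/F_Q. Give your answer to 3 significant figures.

Wien's law: T_X/T_Q = λ_Q/λ_X = 1150/810 = 1.420.
L_X/L_Q = (R_X/R_Q)²(T_X/T_Q)⁴ = (11.7)²(1.420)⁴ = 556.2.
F_X/F_Q = (L_X/L_Q)/(d_X/d_Q)² = 556.2/(20.0)² = 1.390.

1.39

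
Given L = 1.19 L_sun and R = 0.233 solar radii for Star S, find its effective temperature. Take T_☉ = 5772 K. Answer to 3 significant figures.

T/T_☉ = (L/L_☉)^(1/4) / (R/R_☉)^(1/2)
T = 5772 × (1.19)^(1/4) / √(0.233) = 5772 × 1.044 / 0.4827 = 1.249×10^4 K.

1.25×10^4 K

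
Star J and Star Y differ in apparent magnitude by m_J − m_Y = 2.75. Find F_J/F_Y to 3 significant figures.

0.0794

F_J/F_Y = 10^(−(m_J − m_Y)/2.5) = 10^(-2.75/2.5) = 10^-1.100 = 0.07943.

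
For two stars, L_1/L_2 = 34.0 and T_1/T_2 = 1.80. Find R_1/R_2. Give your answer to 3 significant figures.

1.80

L ∝ R²T⁴ gives R ∝ √L / T², so
R_1/R_2 = √(34.0) / (1.80)² = 5.831 / 3.240 = 1.800.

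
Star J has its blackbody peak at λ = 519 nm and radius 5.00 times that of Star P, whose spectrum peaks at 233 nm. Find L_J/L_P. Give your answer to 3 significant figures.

1.02

Wien's law gives T ∝ 1/λ_max, so T_J/T_P = λ_P/λ_J = 233/519 = 0.4489.
Then L ∝ R²T⁴ gives L_J/L_P = (5.00)² × (0.4489)⁴ = 25.00 × 0.04062 = 1.016.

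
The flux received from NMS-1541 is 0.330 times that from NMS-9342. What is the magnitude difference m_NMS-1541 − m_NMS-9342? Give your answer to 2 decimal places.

m_NMS-1541 − m_NMS-9342 = −2.5 log₁₀(F_NMS-1541/F_NMS-9342) = −2.5 log₁₀(0.330) = −2.5 × (-0.481) = 1.204.

1.20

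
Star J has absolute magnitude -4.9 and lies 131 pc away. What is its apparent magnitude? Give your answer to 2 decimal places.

0.69

m = M + 5 log₁₀(d/10 pc) = -4.9 + 5 log₁₀(131/10)
  = -4.9 + 5 × 1.117 = -4.9 + 5.59 = 0.69.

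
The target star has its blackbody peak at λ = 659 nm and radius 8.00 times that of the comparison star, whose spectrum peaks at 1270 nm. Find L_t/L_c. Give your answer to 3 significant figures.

Wien's law gives T ∝ 1/λ_max, so T_t/T_c = λ_c/λ_t = 1270/659 = 1.927.
Then L ∝ R²T⁴ gives L_t/L_c = (8.00)² × (1.927)⁴ = 64.00 × 13.79 = 882.8.

883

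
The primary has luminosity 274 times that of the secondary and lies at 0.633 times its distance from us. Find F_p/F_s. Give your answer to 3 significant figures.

F = L/(4πd²), so F_p/F_s = (L_p/L_s) / (d_p/d_s)²
= 274 / (0.633)² = 274 / 0.4007 = 683.8.

684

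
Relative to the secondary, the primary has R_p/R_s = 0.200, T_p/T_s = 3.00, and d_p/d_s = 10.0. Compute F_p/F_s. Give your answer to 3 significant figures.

0.0324

L_p/L_s = (R_p/R_s)²(T_p/T_s)⁴ = (0.200)² × (3.00)⁴ = 3.240.
F_p/F_s = (L_p/L_s)/(d_p/d_s)² = 3.240 / (10.0)² = 0.03240.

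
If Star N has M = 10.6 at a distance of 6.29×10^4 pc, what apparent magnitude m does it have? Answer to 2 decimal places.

m = M + 5 log₁₀(d/10 pc) = 10.6 + 5 log₁₀(6.29×10^4/10)
  = 10.6 + 5 × 3.799 = 10.6 + 18.99 = 29.59.

29.59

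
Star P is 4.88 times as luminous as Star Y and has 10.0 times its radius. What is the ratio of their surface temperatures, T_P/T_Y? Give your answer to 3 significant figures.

L ∝ R²T⁴ gives T ∝ (L/R²)^(1/4), so
T_P/T_Y = (4.88 / 10.0²)^(1/4) = (0.04880)^(1/4) = 0.4700.

0.470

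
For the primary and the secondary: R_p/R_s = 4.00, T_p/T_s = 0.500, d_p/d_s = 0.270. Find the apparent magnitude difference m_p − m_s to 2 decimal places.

L_p/L_s = (4.00)²(0.500)⁴ = 1.000.
F_p/F_s = (L_p/L_s)/(d_p/d_s)² = 1.000/0.07290 = 13.72.
m_p − m_s = −2.5 log₁₀(13.72) = -2.84.

-2.84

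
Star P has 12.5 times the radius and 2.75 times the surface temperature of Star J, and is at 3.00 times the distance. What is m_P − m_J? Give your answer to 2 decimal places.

-7.49

L_P/L_J = (12.5)²(2.75)⁴ = 8936.
F_P/F_J = (L_P/L_J)/(d_P/d_J)² = 8936/9.000 = 992.9.
m_P − m_J = −2.5 log₁₀(992.9) = -7.49.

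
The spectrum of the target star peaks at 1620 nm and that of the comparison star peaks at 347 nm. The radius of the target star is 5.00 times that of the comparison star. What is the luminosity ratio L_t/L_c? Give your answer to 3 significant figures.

Wien's law gives T ∝ 1/λ_max, so T_t/T_c = λ_c/λ_t = 347/1620 = 0.2142.
Then L ∝ R²T⁴ gives L_t/L_c = (5.00)² × (0.2142)⁴ = 25.00 × 0.002105 = 0.05263.

0.0526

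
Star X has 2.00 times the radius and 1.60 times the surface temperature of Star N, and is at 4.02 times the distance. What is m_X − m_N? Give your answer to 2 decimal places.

-0.53

L_X/L_N = (2.00)²(1.60)⁴ = 26.21.
F_X/F_N = (L_X/L_N)/(d_X/d_N)² = 26.21/16.16 = 1.622.
m_X − m_N = −2.5 log₁₀(1.622) = -0.53.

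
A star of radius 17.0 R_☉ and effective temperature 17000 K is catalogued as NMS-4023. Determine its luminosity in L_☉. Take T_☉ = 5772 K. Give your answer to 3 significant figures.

L/L_☉ = (R/R_☉)² (T/T_☉)⁴ = (17.0)² × (17000/5772)⁴
       = 289.0 × (2.945)⁴ = 289.0 × 75.25 = 2.175×10^4.

2.17×10^4 L_☉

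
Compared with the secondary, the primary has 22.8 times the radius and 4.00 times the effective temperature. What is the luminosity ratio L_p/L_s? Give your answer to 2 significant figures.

1.3×10^5

From the Stefan–Boltzmann law, L ∝ R²T⁴, so
L_p/L_s = (R_p/R_s)² (T_p/T_s)⁴ = (22.8)² × (4.00)⁴ = 519.8 × 256.0 = 1.331×10^5.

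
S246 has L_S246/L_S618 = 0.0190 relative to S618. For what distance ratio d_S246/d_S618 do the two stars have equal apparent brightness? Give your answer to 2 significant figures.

Equal flux requires L_S246/d_S246² = L_S618/d_S618², so d_S246/d_S618 = √(L_S246/L_S618)
= √(0.0190) = 0.1378.

0.14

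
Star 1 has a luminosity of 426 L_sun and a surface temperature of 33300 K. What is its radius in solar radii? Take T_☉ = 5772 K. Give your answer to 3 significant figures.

0.620 solar radii

R/R_☉ = √(L/L_☉) / (T/T_☉)² = √(426) / (5.769)²
       = 20.64 / 33.28 = 0.6201.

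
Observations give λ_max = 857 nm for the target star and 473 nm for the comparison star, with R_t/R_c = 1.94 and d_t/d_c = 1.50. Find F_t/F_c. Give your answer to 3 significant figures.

Wien's law: T_t/T_c = λ_c/λ_t = 473/857 = 0.5519.
L_t/L_c = (R_t/R_c)²(T_t/T_c)⁴ = (1.94)²(0.5519)⁴ = 0.3492.
F_t/F_c = (L_t/L_c)/(d_t/d_c)² = 0.3492/(1.50)² = 0.1552.

0.155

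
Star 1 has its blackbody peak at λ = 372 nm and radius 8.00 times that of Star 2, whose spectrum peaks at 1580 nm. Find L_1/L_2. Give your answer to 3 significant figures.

2.08×10^4

Wien's law gives T ∝ 1/λ_max, so T_1/T_2 = λ_2/λ_1 = 1580/372 = 4.247.
Then L ∝ R²T⁴ gives L_1/L_2 = (8.00)² × (4.247)⁴ = 64.00 × 325.4 = 2.083×10^4.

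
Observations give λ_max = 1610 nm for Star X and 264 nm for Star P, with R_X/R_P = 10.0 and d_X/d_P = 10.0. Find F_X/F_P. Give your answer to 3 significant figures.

Wien's law: T_X/T_P = λ_P/λ_X = 264/1610 = 0.1640.
L_X/L_P = (R_X/R_P)²(T_X/T_P)⁴ = (10.0)²(0.1640)⁴ = 0.07230.
F_X/F_P = (L_X/L_P)/(d_X/d_P)² = 0.07230/(10.0)² = 7.230×10^-4.

7.23×10^-4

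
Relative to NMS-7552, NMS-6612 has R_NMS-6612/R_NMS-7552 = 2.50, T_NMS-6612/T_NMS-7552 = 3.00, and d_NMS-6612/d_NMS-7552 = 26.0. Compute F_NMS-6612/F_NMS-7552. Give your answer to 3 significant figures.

0.749

L_NMS-6612/L_NMS-7552 = (R_NMS-6612/R_NMS-7552)²(T_NMS-6612/T_NMS-7552)⁴ = (2.50)² × (3.00)⁴ = 506.2.
F_NMS-6612/F_NMS-7552 = (L_NMS-6612/L_NMS-7552)/(d_NMS-6612/d_NMS-7552)² = 506.2 / (26.0)² = 0.7489.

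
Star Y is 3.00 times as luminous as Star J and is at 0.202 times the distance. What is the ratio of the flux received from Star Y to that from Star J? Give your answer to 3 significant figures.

F = L/(4πd²), so F_Y/F_J = (L_Y/L_J) / (d_Y/d_J)²
= 3.00 / (0.202)² = 3.00 / 0.04080 = 73.52.

73.5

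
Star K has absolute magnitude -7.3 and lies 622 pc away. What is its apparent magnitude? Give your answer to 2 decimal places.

m = M + 5 log₁₀(d/10 pc) = -7.3 + 5 log₁₀(622/10)
  = -7.3 + 5 × 1.794 = -7.3 + 8.97 = 1.67.

1.67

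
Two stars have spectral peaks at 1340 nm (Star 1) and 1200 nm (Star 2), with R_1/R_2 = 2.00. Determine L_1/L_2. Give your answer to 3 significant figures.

2.57

Wien's law gives T ∝ 1/λ_max, so T_1/T_2 = λ_2/λ_1 = 1200/1340 = 0.8955.
Then L ∝ R²T⁴ gives L_1/L_2 = (2.00)² × (0.8955)⁴ = 4.000 × 0.6431 = 2.573.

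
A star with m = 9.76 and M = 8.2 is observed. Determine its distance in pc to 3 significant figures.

m − M = 5 log₁₀(d/10 pc)
9.76 − (8.2) = 1.56 = 5 log₁₀(d/10)
d = 10 × 10^(1.56/5) = 10 × 10^0.312 = 20.51 pc.

20.5 pc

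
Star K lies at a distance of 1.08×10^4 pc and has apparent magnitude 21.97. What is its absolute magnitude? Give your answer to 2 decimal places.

M = m − 5 log₁₀(d/10 pc) = 21.97 − 5 log₁₀(1.08×10^4/10)
  = 21.97 − 5 × 3.033 = 21.97 − 15.17 = 6.80.

6.80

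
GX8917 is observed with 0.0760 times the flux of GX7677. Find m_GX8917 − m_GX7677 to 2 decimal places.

2.80

m_GX8917 − m_GX7677 = −2.5 log₁₀(F_GX8917/F_GX7677) = −2.5 log₁₀(0.0760) = −2.5 × (-1.119) = 2.798.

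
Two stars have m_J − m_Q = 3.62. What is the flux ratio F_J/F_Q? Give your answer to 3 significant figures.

0.0356

F_J/F_Q = 10^(−(m_J − m_Q)/2.5) = 10^(-3.62/2.5) = 10^-1.448 = 0.03565.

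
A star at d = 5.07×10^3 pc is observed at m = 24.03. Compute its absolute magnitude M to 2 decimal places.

10.50

M = m − 5 log₁₀(d/10 pc) = 24.03 − 5 log₁₀(5.07×10^3/10)
  = 24.03 − 5 × 2.705 = 24.03 − 13.53 = 10.50.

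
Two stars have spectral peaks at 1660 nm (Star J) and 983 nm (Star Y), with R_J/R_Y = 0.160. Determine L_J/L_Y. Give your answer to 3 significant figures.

Wien's law gives T ∝ 1/λ_max, so T_J/T_Y = λ_Y/λ_J = 983/1660 = 0.5922.
Then L ∝ R²T⁴ gives L_J/L_Y = (0.160)² × (0.5922)⁴ = 0.02560 × 0.1230 = 0.003148.

0.00315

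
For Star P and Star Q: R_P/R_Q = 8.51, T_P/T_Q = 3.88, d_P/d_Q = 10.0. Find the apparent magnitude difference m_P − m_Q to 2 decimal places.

-5.54

L_P/L_Q = (8.51)²(3.88)⁴ = 1.641×10^4.
F_P/F_Q = (L_P/L_Q)/(d_P/d_Q)² = 1.641×10^4/100.0 = 164.1.
m_P − m_Q = −2.5 log₁₀(164.1) = -5.54.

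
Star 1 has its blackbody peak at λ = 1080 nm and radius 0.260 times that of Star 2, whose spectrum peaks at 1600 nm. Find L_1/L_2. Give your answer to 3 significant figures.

Wien's law gives T ∝ 1/λ_max, so T_1/T_2 = λ_2/λ_1 = 1600/1080 = 1.481.
Then L ∝ R²T⁴ gives L_1/L_2 = (0.260)² × (1.481)⁴ = 0.06760 × 4.817 = 0.3256.

0.326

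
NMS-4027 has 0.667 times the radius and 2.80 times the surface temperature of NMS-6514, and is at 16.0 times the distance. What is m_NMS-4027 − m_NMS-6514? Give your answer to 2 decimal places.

2.43

L_NMS-4027/L_NMS-6514 = (0.667)²(2.80)⁴ = 27.35.
F_NMS-4027/F_NMS-6514 = (L_NMS-4027/L_NMS-6514)/(d_NMS-4027/d_NMS-6514)² = 27.35/256.0 = 0.1068.
m_NMS-4027 − m_NMS-6514 = −2.5 log₁₀(0.1068) = 2.43.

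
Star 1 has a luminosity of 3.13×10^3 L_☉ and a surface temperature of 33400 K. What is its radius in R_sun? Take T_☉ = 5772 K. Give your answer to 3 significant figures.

1.67 R_sun

R/R_☉ = √(L/L_☉) / (T/T_☉)² = √(3.13×10^3) / (5.787)²
       = 55.95 / 33.48 = 1.671.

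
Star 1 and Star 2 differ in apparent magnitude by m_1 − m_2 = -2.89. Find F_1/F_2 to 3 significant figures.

14.3

F_1/F_2 = 10^(−(m_1 − m_2)/2.5) = 10^(2.89/2.5) = 10^1.156 = 14.32.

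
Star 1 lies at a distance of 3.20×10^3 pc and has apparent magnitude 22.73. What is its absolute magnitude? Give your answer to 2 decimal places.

M = m − 5 log₁₀(d/10 pc) = 22.73 − 5 log₁₀(3.20×10^3/10)
  = 22.73 − 5 × 2.505 = 22.73 − 12.53 = 10.20.

10.20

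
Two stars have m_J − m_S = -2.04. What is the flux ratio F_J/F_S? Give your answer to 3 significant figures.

F_J/F_S = 10^(−(m_J − m_S)/2.5) = 10^(2.04/2.5) = 10^0.816 = 6.546.

6.55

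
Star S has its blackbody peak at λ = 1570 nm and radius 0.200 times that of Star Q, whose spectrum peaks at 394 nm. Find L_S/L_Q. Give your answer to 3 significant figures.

Wien's law gives T ∝ 1/λ_max, so T_S/T_Q = λ_Q/λ_S = 394/1570 = 0.2510.
Then L ∝ R²T⁴ gives L_S/L_Q = (0.200)² × (0.2510)⁴ = 0.04000 × 0.003966 = 1.587×10^-4.

1.59×10^-4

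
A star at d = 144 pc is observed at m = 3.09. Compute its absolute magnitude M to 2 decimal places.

M = m − 5 log₁₀(d/10 pc) = 3.09 − 5 log₁₀(144/10)
  = 3.09 − 5 × 1.158 = 3.09 − 5.79 = -2.70.

-2.70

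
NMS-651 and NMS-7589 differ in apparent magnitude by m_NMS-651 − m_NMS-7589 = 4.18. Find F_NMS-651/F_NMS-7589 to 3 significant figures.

0.0213

F_NMS-651/F_NMS-7589 = 10^(−(m_NMS-651 − m_NMS-7589)/2.5) = 10^(-4.18/2.5) = 10^-1.672 = 0.02128.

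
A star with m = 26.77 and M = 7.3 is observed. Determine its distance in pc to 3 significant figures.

m − M = 5 log₁₀(d/10 pc)
26.77 − (7.3) = 19.47 = 5 log₁₀(d/10)
d = 10 × 10^(19.47/5) = 10 × 10^3.894 = 7.834×10^4 pc.

7.83×10^4 pc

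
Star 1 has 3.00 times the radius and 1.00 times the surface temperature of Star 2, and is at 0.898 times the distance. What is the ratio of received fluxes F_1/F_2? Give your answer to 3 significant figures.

L_1/L_2 = (R_1/R_2)²(T_1/T_2)⁴ = (3.00)² × (1.00)⁴ = 9.000.
F_1/F_2 = (L_1/L_2)/(d_1/d_2)² = 9.000 / (0.898)² = 11.16.

11.2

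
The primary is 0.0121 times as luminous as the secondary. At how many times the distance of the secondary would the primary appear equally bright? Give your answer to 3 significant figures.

0.110

Equal flux requires L_p/d_p² = L_s/d_s², so d_p/d_s = √(L_p/L_s)
= √(0.0121) = 0.1100.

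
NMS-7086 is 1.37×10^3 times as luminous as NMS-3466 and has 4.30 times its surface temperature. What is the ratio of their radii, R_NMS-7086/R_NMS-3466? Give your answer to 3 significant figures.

L ∝ R²T⁴ gives R ∝ √L / T², so
R_NMS-7086/R_NMS-3466 = √(1.37×10^3) / (4.30)² = 37.01 / 18.49 = 2.002.

2.00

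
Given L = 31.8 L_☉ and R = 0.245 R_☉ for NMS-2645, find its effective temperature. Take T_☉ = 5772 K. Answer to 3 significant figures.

T/T_☉ = (L/L_☉)^(1/4) / (R/R_☉)^(1/2)
T = 5772 × (31.8)^(1/4) / √(0.245) = 5772 × 2.375 / 0.4950 = 2.769×10^4 K.

2.77×10^4 K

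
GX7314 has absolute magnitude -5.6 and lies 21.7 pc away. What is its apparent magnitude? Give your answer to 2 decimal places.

-3.92

m = M + 5 log₁₀(d/10 pc) = -5.6 + 5 log₁₀(21.7/10)
  = -5.6 + 5 × 0.336 = -5.6 + 1.68 = -3.92.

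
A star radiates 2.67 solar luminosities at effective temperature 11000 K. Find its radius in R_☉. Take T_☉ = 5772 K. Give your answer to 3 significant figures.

0.450 R_☉

R/R_☉ = √(L/L_☉) / (T/T_☉)² = √(2.67) / (1.906)²
       = 1.634 / 3.632 = 0.4499.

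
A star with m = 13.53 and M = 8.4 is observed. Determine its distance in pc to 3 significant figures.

106 pc

m − M = 5 log₁₀(d/10 pc)
13.53 − (8.4) = 5.13 = 5 log₁₀(d/10)
d = 10 × 10^(5.13/5) = 10 × 10^1.026 = 106.2 pc.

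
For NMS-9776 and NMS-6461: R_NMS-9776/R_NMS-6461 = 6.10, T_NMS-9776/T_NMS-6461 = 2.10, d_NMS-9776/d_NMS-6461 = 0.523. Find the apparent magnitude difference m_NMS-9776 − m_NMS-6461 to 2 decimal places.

L_NMS-9776/L_NMS-6461 = (6.10)²(2.10)⁴ = 723.7.
F_NMS-9776/F_NMS-6461 = (L_NMS-9776/L_NMS-6461)/(d_NMS-9776/d_NMS-6461)² = 723.7/0.2735 = 2646.
m_NMS-9776 − m_NMS-6461 = −2.5 log₁₀(2646) = -8.56.

-8.56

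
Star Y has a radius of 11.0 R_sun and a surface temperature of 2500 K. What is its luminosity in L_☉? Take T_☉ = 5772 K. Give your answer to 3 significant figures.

4.26 L_☉

L/L_☉ = (R/R_☉)² (T/T_☉)⁴ = (11.0)² × (2500/5772)⁴
       = 121.0 × (0.4331)⁴ = 121.0 × 0.03519 = 4.258.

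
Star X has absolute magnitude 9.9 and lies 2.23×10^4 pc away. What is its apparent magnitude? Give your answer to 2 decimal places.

26.64

m = M + 5 log₁₀(d/10 pc) = 9.9 + 5 log₁₀(2.23×10^4/10)
  = 9.9 + 5 × 3.348 = 9.9 + 16.74 = 26.64.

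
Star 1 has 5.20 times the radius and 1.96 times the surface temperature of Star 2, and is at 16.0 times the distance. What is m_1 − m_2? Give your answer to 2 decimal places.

-0.48

L_1/L_2 = (5.20)²(1.96)⁴ = 399.1.
F_1/F_2 = (L_1/L_2)/(d_1/d_2)² = 399.1/256.0 = 1.559.
m_1 − m_2 = −2.5 log₁₀(1.559) = -0.48.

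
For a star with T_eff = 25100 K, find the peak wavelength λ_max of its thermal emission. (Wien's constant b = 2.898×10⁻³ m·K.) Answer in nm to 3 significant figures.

115 nm

λ_max = b/T = 2.898×10⁻³ / 25100 = 1.15×10^-7 m = 115.5 nm.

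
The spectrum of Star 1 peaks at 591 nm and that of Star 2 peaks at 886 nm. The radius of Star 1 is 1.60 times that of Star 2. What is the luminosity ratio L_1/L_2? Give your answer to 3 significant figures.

12.9

Wien's law gives T ∝ 1/λ_max, so T_1/T_2 = λ_2/λ_1 = 886/591 = 1.499.
Then L ∝ R²T⁴ gives L_1/L_2 = (1.60)² × (1.499)⁴ = 2.560 × 5.051 = 12.93.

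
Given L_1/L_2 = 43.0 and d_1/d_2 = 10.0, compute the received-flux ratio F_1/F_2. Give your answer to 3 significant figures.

0.430

F = L/(4πd²), so F_1/F_2 = (L_1/L_2) / (d_1/d_2)²
= 43.0 / (10.0)² = 43.0 / 100.0 = 0.4300.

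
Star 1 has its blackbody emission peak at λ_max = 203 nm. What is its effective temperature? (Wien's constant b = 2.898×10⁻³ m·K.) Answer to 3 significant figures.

T = b/λ_max = 2.898×10⁻³ / (203×10⁻⁹) = 1.428×10^4 K.

1.43×10^4 K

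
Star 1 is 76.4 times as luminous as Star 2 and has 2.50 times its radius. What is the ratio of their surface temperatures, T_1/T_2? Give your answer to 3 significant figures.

L ∝ R²T⁴ gives T ∝ (L/R²)^(1/4), so
T_1/T_2 = (76.4 / 2.50²)^(1/4) = (12.22)^(1/4) = 1.870.

1.87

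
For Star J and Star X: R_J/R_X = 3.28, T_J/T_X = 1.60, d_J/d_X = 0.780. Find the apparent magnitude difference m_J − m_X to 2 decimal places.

-5.16

L_J/L_X = (3.28)²(1.60)⁴ = 70.51.
F_J/F_X = (L_J/L_X)/(d_J/d_X)² = 70.51/0.6084 = 115.9.
m_J − m_X = −2.5 log₁₀(115.9) = -5.16.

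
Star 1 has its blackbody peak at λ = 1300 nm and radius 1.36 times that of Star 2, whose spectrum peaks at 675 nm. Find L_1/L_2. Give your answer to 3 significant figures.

0.134

Wien's law gives T ∝ 1/λ_max, so T_1/T_2 = λ_2/λ_1 = 675/1300 = 0.5192.
Then L ∝ R²T⁴ gives L_1/L_2 = (1.36)² × (0.5192)⁴ = 1.850 × 0.07268 = 0.1344.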